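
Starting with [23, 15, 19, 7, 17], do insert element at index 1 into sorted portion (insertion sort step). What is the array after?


After one pass: [15, 23, 19, 7, 17]


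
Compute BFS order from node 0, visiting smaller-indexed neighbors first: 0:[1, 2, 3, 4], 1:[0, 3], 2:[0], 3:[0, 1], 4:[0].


BFS queue: start with [0]
Visit order: [0, 1, 2, 3, 4]


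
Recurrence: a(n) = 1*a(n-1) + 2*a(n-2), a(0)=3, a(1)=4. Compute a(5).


Build bottom-up:
...a(3)=18, a(4)=38, a(5)=1*38+2*18=74


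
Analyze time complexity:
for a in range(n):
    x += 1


Per nesting level: O(n) = O(n)
Complexity: O(n)


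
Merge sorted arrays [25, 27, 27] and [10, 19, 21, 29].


Compare heads, take smaller each step.
Merged: [10, 19, 21, 25, 27, 27, 29]


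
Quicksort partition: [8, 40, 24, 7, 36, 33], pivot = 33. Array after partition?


Elements <= 33 go left of pivot.
Result: [8, 24, 7, 33, 36, 40], pivot at index 3


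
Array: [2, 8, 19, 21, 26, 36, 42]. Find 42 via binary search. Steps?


Search for 42:
[0,6] mid=3 arr[3]=21
[4,6] mid=5 arr[5]=36
[6,6] mid=6 arr[6]=42
Total: 3 comparisons


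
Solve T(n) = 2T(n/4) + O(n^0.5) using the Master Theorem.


a=2, b=4, c=0.5. log_4(2)=0.5 = c=0.5. Case 2: O(n^c log n) = O(sqrt(n) log n)
Complexity: O(sqrt(n) log n)


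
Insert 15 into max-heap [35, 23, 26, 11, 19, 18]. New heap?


Append 15: [35, 23, 26, 11, 19, 18, 15]
Bubble up: no swaps needed
Result: [35, 23, 26, 11, 19, 18, 15]


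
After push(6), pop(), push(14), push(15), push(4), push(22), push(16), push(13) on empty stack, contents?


push(6) -> [6]
pop() returns 6 -> []
push(14) -> [14]
push(15) -> [14, 15]
push(4) -> [14, 15, 4]
push(22) -> [14, 15, 4, 22]
push(16) -> [14, 15, 4, 22, 16]
push(13) -> [14, 15, 4, 22, 16, 13]
Final stack (bottom to top): [14, 15, 4, 22, 16, 13]


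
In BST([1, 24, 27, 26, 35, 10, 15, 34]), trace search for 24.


BST root = 1
Search for 24: compare at each node
Path: [1, 24]


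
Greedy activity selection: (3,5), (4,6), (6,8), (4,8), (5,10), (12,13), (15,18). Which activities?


Greedy: pick earliest-ending, then skip overlaps.
Selected (4 activities): [(3, 5), (6, 8), (12, 13), (15, 18)]


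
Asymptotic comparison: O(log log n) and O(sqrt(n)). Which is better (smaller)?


double-logarithmic grows slower than sublinear
O(log log n) is asymptotically smaller; O(sqrt(n)) grows faster


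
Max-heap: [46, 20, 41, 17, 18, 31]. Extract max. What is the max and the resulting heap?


Max = 46
Replace root with last, heapify down
Resulting heap: [41, 20, 31, 17, 18]


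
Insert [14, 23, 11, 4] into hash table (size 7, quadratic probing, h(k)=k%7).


Insertions: 14->slot 0; 23->slot 2; 11->slot 4; 4->slot 5
Table: [14, None, 23, None, 11, 4, None]


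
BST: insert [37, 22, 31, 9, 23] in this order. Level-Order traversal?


Root = 37; build tree by BST insertion.
Level-Order traversal: [37, 22, 9, 31, 23]


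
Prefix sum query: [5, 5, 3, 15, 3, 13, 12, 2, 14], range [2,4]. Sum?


Prefix sums: [0, 5, 10, 13, 28, 31, 44, 56, 58, 72]
Sum[2..4] = prefix[5] - prefix[2] = 31 - 10 = 21


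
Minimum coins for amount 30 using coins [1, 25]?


dp[0]=0; dp[i]=1+min(dp[i-c] for c in coins)
...dp[25]=1, dp[26]=2, dp[27]=3, dp[28]=4, dp[29]=5, dp[30]=6
Minimum coins for 30 = 6


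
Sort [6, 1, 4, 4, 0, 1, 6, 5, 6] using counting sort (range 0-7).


Count array: [1, 2, 0, 0, 2, 1, 3, 0]
Reconstruct: [0, 1, 1, 4, 4, 5, 6, 6, 6]


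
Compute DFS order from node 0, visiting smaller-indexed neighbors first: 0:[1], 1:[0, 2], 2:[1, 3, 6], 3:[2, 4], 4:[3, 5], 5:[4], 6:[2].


DFS stack-based: start with [0]
Visit order: [0, 1, 2, 3, 4, 5, 6]


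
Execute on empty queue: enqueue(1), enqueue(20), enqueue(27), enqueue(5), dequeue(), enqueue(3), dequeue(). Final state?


enqueue(1) -> [1]
enqueue(20) -> [1, 20]
enqueue(27) -> [1, 20, 27]
enqueue(5) -> [1, 20, 27, 5]
dequeue() returns 1 -> [20, 27, 5]
enqueue(3) -> [20, 27, 5, 3]
dequeue() returns 20 -> [27, 5, 3]
Final queue (front to back): [27, 5, 3]


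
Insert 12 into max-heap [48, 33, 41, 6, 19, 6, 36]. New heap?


Append 12: [48, 33, 41, 6, 19, 6, 36, 12]
Bubble up: swap idx 7(12) with idx 3(6)
Result: [48, 33, 41, 12, 19, 6, 36, 6]


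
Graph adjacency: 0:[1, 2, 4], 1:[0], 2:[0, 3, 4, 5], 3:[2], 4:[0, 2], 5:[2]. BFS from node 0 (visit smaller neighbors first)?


BFS queue: start with [0]
Visit order: [0, 1, 2, 4, 3, 5]


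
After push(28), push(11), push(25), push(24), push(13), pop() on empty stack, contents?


push(28) -> [28]
push(11) -> [28, 11]
push(25) -> [28, 11, 25]
push(24) -> [28, 11, 25, 24]
push(13) -> [28, 11, 25, 24, 13]
pop() returns 13 -> [28, 11, 25, 24]
Final stack (bottom to top): [28, 11, 25, 24]


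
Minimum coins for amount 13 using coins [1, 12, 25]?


dp[0]=0; dp[i]=1+min(dp[i-c] for c in coins)
...dp[8]=8, dp[9]=9, dp[10]=10, dp[11]=11, dp[12]=1, dp[13]=2
Minimum coins for 13 = 2


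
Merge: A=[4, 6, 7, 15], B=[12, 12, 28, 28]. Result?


Compare heads, take smaller each step.
Merged: [4, 6, 7, 12, 12, 15, 28, 28]


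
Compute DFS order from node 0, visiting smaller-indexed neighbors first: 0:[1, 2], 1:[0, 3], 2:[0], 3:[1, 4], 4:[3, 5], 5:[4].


DFS stack-based: start with [0]
Visit order: [0, 1, 3, 4, 5, 2]


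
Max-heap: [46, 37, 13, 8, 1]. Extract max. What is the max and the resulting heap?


Max = 46
Replace root with last, heapify down
Resulting heap: [37, 8, 13, 1]


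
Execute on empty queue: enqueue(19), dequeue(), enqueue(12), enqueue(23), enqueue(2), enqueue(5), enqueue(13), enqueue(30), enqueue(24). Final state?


enqueue(19) -> [19]
dequeue() returns 19 -> []
enqueue(12) -> [12]
enqueue(23) -> [12, 23]
enqueue(2) -> [12, 23, 2]
enqueue(5) -> [12, 23, 2, 5]
enqueue(13) -> [12, 23, 2, 5, 13]
enqueue(30) -> [12, 23, 2, 5, 13, 30]
enqueue(24) -> [12, 23, 2, 5, 13, 30, 24]
Final queue (front to back): [12, 23, 2, 5, 13, 30, 24]


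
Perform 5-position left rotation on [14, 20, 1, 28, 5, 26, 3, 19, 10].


Left rotate by 5: [26, 3, 19, 10, 14, 20, 1, 28, 5]


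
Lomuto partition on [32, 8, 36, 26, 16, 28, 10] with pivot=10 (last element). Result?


Elements <= 10 go left of pivot.
Result: [8, 10, 36, 26, 16, 28, 32], pivot at index 1


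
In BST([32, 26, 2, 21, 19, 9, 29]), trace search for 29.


BST root = 32
Search for 29: compare at each node
Path: [32, 26, 29]


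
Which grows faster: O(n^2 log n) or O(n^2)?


quadratic grows slower than n^2 log n
O(n^2) is asymptotically smaller; O(n^2 log n) grows faster


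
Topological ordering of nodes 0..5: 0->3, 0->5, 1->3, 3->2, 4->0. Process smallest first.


Kahn's algorithm, process smallest node first
Order: [1, 4, 0, 3, 2, 5]


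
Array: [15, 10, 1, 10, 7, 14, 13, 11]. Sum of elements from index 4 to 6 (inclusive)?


Prefix sums: [0, 15, 25, 26, 36, 43, 57, 70, 81]
Sum[4..6] = prefix[7] - prefix[4] = 70 - 36 = 34


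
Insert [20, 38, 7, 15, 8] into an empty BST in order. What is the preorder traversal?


Root = 20; build tree by BST insertion.
Preorder traversal: [20, 7, 15, 8, 38]


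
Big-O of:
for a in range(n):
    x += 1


Per nesting level: O(n) = O(n)
Complexity: O(n)


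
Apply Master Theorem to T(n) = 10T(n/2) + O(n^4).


a=10, b=2, c=4. log_2(10)=3.322 < c=4. Case 3: O(n^c) = O(n^4)
Complexity: O(n^4)


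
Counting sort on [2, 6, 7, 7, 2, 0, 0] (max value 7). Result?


Count array: [2, 0, 2, 0, 0, 0, 1, 2]
Reconstruct: [0, 0, 2, 2, 6, 7, 7]


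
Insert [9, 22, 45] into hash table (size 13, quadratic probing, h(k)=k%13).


Insertions: 9->slot 9; 22->slot 10; 45->slot 6
Table: [None, None, None, None, None, None, 45, None, None, 9, 22, None, None]


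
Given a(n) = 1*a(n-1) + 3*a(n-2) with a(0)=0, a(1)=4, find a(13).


Build bottom-up:
...a(11)=10732, a(12)=24640, a(13)=1*24640+3*10732=56836


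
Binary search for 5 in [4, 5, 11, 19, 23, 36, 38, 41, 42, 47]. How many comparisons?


Search for 5:
[0,9] mid=4 arr[4]=23
[0,3] mid=1 arr[1]=5
Total: 2 comparisons


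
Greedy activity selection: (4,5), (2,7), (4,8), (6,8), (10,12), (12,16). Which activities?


Greedy: pick earliest-ending, then skip overlaps.
Selected (4 activities): [(4, 5), (6, 8), (10, 12), (12, 16)]


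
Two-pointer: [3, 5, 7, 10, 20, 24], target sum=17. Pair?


Two pointers: lo=0, hi=5
Found pair: (7, 10) summing to 17


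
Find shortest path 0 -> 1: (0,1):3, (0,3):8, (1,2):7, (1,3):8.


Dijkstra from 0:
Distances: {0: 0, 1: 3, 2: 10, 3: 8}
Shortest distance to 1 = 3, path = [0, 1]


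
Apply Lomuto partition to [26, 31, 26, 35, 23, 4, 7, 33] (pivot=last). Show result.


Elements <= 33 go left of pivot.
Result: [26, 31, 26, 23, 4, 7, 33, 35], pivot at index 6


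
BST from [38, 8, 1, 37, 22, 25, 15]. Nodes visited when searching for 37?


BST root = 38
Search for 37: compare at each node
Path: [38, 8, 37]


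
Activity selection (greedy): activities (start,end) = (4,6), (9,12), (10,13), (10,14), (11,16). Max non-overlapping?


Greedy: pick earliest-ending, then skip overlaps.
Selected (2 activities): [(4, 6), (9, 12)]


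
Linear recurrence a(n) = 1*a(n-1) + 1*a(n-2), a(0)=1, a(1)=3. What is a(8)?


Build bottom-up:
...a(6)=29, a(7)=47, a(8)=1*47+1*29=76


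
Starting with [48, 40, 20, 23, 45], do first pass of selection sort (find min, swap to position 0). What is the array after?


After one pass: [20, 40, 48, 23, 45]


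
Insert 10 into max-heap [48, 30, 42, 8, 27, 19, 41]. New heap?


Append 10: [48, 30, 42, 8, 27, 19, 41, 10]
Bubble up: swap idx 7(10) with idx 3(8)
Result: [48, 30, 42, 10, 27, 19, 41, 8]


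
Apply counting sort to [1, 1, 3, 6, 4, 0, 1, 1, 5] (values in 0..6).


Count array: [1, 4, 0, 1, 1, 1, 1]
Reconstruct: [0, 1, 1, 1, 1, 3, 4, 5, 6]


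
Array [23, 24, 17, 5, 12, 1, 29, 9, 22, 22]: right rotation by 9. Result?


Right rotate by 9: [24, 17, 5, 12, 1, 29, 9, 22, 22, 23]


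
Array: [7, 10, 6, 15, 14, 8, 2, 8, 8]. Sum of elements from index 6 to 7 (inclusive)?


Prefix sums: [0, 7, 17, 23, 38, 52, 60, 62, 70, 78]
Sum[6..7] = prefix[8] - prefix[6] = 70 - 60 = 10


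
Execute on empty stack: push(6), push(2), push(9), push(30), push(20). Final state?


push(6) -> [6]
push(2) -> [6, 2]
push(9) -> [6, 2, 9]
push(30) -> [6, 2, 9, 30]
push(20) -> [6, 2, 9, 30, 20]
Final stack (bottom to top): [6, 2, 9, 30, 20]


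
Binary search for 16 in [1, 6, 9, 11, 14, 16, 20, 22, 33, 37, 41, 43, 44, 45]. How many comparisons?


Search for 16:
[0,13] mid=6 arr[6]=20
[0,5] mid=2 arr[2]=9
[3,5] mid=4 arr[4]=14
[5,5] mid=5 arr[5]=16
Total: 4 comparisons


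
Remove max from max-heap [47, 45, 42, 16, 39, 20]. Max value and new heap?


Max = 47
Replace root with last, heapify down
Resulting heap: [45, 39, 42, 16, 20]


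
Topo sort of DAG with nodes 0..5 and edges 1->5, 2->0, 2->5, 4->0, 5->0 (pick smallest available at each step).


Kahn's algorithm, process smallest node first
Order: [1, 2, 3, 4, 5, 0]


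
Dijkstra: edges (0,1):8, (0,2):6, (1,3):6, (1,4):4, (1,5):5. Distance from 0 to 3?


Dijkstra from 0:
Distances: {0: 0, 1: 8, 2: 6, 3: 14, 4: 12, 5: 13}
Shortest distance to 3 = 14, path = [0, 1, 3]


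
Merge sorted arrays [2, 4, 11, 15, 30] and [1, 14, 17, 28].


Compare heads, take smaller each step.
Merged: [1, 2, 4, 11, 14, 15, 17, 28, 30]


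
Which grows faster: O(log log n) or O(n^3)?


double-logarithmic grows slower than cubic
O(log log n) is asymptotically smaller; O(n^3) grows faster


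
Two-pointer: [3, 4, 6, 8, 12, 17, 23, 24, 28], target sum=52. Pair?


Two pointers: lo=0, hi=8
Found pair: (24, 28) summing to 52


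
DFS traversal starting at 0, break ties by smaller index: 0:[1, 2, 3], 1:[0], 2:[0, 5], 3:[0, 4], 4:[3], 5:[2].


DFS stack-based: start with [0]
Visit order: [0, 1, 2, 5, 3, 4]


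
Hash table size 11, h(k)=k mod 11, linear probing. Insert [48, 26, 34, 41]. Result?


Insertions: 48->slot 4; 26->slot 5; 34->slot 1; 41->slot 8
Table: [None, 34, None, None, 48, 26, None, None, 41, None, None]


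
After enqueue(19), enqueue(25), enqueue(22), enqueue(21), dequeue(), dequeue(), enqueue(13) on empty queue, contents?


enqueue(19) -> [19]
enqueue(25) -> [19, 25]
enqueue(22) -> [19, 25, 22]
enqueue(21) -> [19, 25, 22, 21]
dequeue() returns 19 -> [25, 22, 21]
dequeue() returns 25 -> [22, 21]
enqueue(13) -> [22, 21, 13]
Final queue (front to back): [22, 21, 13]


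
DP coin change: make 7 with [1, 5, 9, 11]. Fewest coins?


dp[0]=0; dp[i]=1+min(dp[i-c] for c in coins)
...dp[2]=2, dp[3]=3, dp[4]=4, dp[5]=1, dp[6]=2, dp[7]=3
Minimum coins for 7 = 3


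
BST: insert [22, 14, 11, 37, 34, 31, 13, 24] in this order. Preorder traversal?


Root = 22; build tree by BST insertion.
Preorder traversal: [22, 14, 11, 13, 37, 34, 31, 24]


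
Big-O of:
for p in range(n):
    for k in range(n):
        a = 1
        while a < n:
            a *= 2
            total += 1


Per nesting level: O(n) * O(n) * O(log n) = O(n^2 log n)
Complexity: O(n^2 log n)


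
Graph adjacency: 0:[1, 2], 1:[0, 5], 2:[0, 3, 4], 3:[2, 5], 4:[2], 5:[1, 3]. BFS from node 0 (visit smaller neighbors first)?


BFS queue: start with [0]
Visit order: [0, 1, 2, 5, 3, 4]


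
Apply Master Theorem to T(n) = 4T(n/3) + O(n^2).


a=4, b=3, c=2. log_3(4)=1.262 < c=2. Case 3: O(n^c) = O(n^2)
Complexity: O(n^2)


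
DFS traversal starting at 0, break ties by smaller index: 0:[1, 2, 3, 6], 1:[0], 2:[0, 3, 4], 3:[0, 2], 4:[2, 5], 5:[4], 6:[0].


DFS stack-based: start with [0]
Visit order: [0, 1, 2, 3, 4, 5, 6]


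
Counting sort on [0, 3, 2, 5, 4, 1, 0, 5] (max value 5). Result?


Count array: [2, 1, 1, 1, 1, 2]
Reconstruct: [0, 0, 1, 2, 3, 4, 5, 5]


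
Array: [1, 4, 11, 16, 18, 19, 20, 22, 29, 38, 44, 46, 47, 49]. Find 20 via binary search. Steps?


Search for 20:
[0,13] mid=6 arr[6]=20
Total: 1 comparisons


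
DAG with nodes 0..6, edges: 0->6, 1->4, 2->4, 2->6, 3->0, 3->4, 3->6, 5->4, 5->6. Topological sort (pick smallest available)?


Kahn's algorithm, process smallest node first
Order: [1, 2, 3, 0, 5, 4, 6]


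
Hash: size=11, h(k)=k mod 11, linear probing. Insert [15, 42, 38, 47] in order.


Insertions: 15->slot 4; 42->slot 9; 38->slot 5; 47->slot 3
Table: [None, None, None, 47, 15, 38, None, None, None, 42, None]


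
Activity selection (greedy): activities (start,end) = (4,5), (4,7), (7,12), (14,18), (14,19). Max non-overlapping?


Greedy: pick earliest-ending, then skip overlaps.
Selected (3 activities): [(4, 5), (7, 12), (14, 18)]


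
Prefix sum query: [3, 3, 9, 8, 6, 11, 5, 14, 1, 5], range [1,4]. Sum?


Prefix sums: [0, 3, 6, 15, 23, 29, 40, 45, 59, 60, 65]
Sum[1..4] = prefix[5] - prefix[1] = 29 - 3 = 26


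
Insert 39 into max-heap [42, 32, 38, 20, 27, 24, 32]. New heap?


Append 39: [42, 32, 38, 20, 27, 24, 32, 39]
Bubble up: swap idx 7(39) with idx 3(20); swap idx 3(39) with idx 1(32)
Result: [42, 39, 38, 32, 27, 24, 32, 20]


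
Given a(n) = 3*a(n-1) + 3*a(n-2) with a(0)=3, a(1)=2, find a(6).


Build bottom-up:
...a(4)=198, a(5)=747, a(6)=3*747+3*198=2835


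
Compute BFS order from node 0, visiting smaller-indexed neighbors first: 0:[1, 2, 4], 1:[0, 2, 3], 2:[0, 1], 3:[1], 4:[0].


BFS queue: start with [0]
Visit order: [0, 1, 2, 4, 3]


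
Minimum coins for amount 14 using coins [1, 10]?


dp[0]=0; dp[i]=1+min(dp[i-c] for c in coins)
...dp[9]=9, dp[10]=1, dp[11]=2, dp[12]=3, dp[13]=4, dp[14]=5
Minimum coins for 14 = 5


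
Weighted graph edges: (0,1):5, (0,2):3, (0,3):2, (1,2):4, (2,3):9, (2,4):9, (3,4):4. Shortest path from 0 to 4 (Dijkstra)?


Dijkstra from 0:
Distances: {0: 0, 1: 5, 2: 3, 3: 2, 4: 6}
Shortest distance to 4 = 6, path = [0, 3, 4]


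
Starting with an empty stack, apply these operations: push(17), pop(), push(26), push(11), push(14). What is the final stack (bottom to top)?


push(17) -> [17]
pop() returns 17 -> []
push(26) -> [26]
push(11) -> [26, 11]
push(14) -> [26, 11, 14]
Final stack (bottom to top): [26, 11, 14]


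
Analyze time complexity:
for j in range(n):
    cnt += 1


Per nesting level: O(n) = O(n)
Complexity: O(n)


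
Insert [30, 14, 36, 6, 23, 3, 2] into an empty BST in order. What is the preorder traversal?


Root = 30; build tree by BST insertion.
Preorder traversal: [30, 14, 6, 3, 2, 23, 36]


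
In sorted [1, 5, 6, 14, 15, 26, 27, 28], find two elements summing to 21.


Two pointers: lo=0, hi=7
Found pair: (6, 15) summing to 21


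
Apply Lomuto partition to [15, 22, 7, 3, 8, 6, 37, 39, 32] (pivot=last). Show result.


Elements <= 32 go left of pivot.
Result: [15, 22, 7, 3, 8, 6, 32, 39, 37], pivot at index 6


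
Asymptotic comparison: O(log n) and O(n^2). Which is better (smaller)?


logarithmic grows slower than quadratic
O(log n) is asymptotically smaller; O(n^2) grows faster


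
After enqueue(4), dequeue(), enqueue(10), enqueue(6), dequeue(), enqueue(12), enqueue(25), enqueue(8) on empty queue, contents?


enqueue(4) -> [4]
dequeue() returns 4 -> []
enqueue(10) -> [10]
enqueue(6) -> [10, 6]
dequeue() returns 10 -> [6]
enqueue(12) -> [6, 12]
enqueue(25) -> [6, 12, 25]
enqueue(8) -> [6, 12, 25, 8]
Final queue (front to back): [6, 12, 25, 8]


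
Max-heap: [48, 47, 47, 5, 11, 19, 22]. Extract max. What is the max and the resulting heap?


Max = 48
Replace root with last, heapify down
Resulting heap: [47, 22, 47, 5, 11, 19]


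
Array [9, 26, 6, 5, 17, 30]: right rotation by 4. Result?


Right rotate by 4: [6, 5, 17, 30, 9, 26]


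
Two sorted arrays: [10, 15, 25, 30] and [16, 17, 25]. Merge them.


Compare heads, take smaller each step.
Merged: [10, 15, 16, 17, 25, 25, 30]


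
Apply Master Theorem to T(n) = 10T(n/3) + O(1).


a=10, b=3, c=0. log_3(10)=2.096 > c=0. Case 1: O(n^log_b(a)) = O(n^2.096)
Complexity: O(n^2.096)


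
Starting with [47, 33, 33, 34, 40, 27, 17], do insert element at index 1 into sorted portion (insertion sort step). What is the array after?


After one pass: [33, 47, 33, 34, 40, 27, 17]


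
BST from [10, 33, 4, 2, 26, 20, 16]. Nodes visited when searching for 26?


BST root = 10
Search for 26: compare at each node
Path: [10, 33, 26]


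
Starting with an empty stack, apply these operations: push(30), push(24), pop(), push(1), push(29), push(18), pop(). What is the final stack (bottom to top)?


push(30) -> [30]
push(24) -> [30, 24]
pop() returns 24 -> [30]
push(1) -> [30, 1]
push(29) -> [30, 1, 29]
push(18) -> [30, 1, 29, 18]
pop() returns 18 -> [30, 1, 29]
Final stack (bottom to top): [30, 1, 29]


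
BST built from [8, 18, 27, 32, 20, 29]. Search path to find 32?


BST root = 8
Search for 32: compare at each node
Path: [8, 18, 27, 32]


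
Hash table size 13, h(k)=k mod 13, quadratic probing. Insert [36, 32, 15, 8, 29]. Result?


Insertions: 36->slot 10; 32->slot 6; 15->slot 2; 8->slot 8; 29->slot 3
Table: [None, None, 15, 29, None, None, 32, None, 8, None, 36, None, None]


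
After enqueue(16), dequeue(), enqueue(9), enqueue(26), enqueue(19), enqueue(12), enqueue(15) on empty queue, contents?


enqueue(16) -> [16]
dequeue() returns 16 -> []
enqueue(9) -> [9]
enqueue(26) -> [9, 26]
enqueue(19) -> [9, 26, 19]
enqueue(12) -> [9, 26, 19, 12]
enqueue(15) -> [9, 26, 19, 12, 15]
Final queue (front to back): [9, 26, 19, 12, 15]


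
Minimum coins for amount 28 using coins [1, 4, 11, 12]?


dp[0]=0; dp[i]=1+min(dp[i-c] for c in coins)
...dp[23]=2, dp[24]=2, dp[25]=3, dp[26]=3, dp[27]=3, dp[28]=3
Minimum coins for 28 = 3


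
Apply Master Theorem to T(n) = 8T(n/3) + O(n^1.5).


a=8, b=3, c=1.5. log_3(8)=1.893 > c=1.5. Case 1: O(n^log_b(a)) = O(n^1.893)
Complexity: O(n^1.893)


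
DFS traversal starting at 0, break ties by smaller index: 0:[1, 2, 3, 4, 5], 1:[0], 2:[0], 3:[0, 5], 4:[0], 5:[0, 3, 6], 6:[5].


DFS stack-based: start with [0]
Visit order: [0, 1, 2, 3, 5, 6, 4]


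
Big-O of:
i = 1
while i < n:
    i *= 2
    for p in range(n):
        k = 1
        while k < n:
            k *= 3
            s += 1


Per nesting level: O(log n) * O(n) * O(log n) = O(n (log n)^2)
Complexity: O(n (log n)^2)


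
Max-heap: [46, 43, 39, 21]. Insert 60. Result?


Append 60: [46, 43, 39, 21, 60]
Bubble up: swap idx 4(60) with idx 1(43); swap idx 1(60) with idx 0(46)
Result: [60, 46, 39, 21, 43]


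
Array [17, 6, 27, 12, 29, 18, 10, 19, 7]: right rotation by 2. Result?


Right rotate by 2: [19, 7, 17, 6, 27, 12, 29, 18, 10]


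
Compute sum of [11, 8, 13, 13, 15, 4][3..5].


Prefix sums: [0, 11, 19, 32, 45, 60, 64]
Sum[3..5] = prefix[6] - prefix[3] = 64 - 32 = 32


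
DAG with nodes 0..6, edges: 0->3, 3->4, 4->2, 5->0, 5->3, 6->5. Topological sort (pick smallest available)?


Kahn's algorithm, process smallest node first
Order: [1, 6, 5, 0, 3, 4, 2]


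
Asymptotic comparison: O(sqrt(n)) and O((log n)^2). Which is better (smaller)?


polylogarithmic grows slower than sublinear
O((log n)^2) is asymptotically smaller; O(sqrt(n)) grows faster


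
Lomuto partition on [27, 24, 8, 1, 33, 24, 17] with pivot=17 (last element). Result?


Elements <= 17 go left of pivot.
Result: [8, 1, 17, 24, 33, 24, 27], pivot at index 2


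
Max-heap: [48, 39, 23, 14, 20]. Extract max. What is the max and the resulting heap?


Max = 48
Replace root with last, heapify down
Resulting heap: [39, 20, 23, 14]


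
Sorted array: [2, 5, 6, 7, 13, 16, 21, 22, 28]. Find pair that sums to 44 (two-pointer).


Two pointers: lo=0, hi=8
Found pair: (16, 28) summing to 44


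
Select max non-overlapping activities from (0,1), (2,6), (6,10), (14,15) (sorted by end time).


Greedy: pick earliest-ending, then skip overlaps.
Selected (4 activities): [(0, 1), (2, 6), (6, 10), (14, 15)]


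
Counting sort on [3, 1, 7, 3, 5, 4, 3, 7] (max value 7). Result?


Count array: [0, 1, 0, 3, 1, 1, 0, 2]
Reconstruct: [1, 3, 3, 3, 4, 5, 7, 7]


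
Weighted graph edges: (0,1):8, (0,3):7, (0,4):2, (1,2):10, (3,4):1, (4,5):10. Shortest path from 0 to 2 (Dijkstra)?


Dijkstra from 0:
Distances: {0: 0, 1: 8, 2: 18, 3: 3, 4: 2, 5: 12}
Shortest distance to 2 = 18, path = [0, 1, 2]


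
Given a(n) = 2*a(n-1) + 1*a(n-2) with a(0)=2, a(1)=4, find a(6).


Build bottom-up:
...a(4)=58, a(5)=140, a(6)=2*140+1*58=338


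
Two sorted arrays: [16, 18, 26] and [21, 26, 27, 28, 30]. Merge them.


Compare heads, take smaller each step.
Merged: [16, 18, 21, 26, 26, 27, 28, 30]


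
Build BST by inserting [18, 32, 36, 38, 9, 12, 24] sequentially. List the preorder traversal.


Root = 18; build tree by BST insertion.
Preorder traversal: [18, 9, 12, 32, 24, 36, 38]


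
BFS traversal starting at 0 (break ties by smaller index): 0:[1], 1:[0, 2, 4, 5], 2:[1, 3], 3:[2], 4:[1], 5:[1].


BFS queue: start with [0]
Visit order: [0, 1, 2, 4, 5, 3]


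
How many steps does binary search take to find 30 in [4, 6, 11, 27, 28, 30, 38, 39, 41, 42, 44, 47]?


Search for 30:
[0,11] mid=5 arr[5]=30
Total: 1 comparisons


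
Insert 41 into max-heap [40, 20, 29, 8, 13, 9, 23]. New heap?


Append 41: [40, 20, 29, 8, 13, 9, 23, 41]
Bubble up: swap idx 7(41) with idx 3(8); swap idx 3(41) with idx 1(20); swap idx 1(41) with idx 0(40)
Result: [41, 40, 29, 20, 13, 9, 23, 8]


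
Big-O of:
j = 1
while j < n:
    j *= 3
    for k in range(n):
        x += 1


Per nesting level: O(log n) * O(n) = O(n log n)
Complexity: O(n log n)


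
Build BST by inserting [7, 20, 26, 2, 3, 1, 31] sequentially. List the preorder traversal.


Root = 7; build tree by BST insertion.
Preorder traversal: [7, 2, 1, 3, 20, 26, 31]


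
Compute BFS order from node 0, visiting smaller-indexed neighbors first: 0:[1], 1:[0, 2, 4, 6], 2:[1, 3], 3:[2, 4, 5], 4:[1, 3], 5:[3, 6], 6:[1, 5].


BFS queue: start with [0]
Visit order: [0, 1, 2, 4, 6, 3, 5]


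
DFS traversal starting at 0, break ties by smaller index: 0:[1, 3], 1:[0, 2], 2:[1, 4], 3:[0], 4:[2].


DFS stack-based: start with [0]
Visit order: [0, 1, 2, 4, 3]


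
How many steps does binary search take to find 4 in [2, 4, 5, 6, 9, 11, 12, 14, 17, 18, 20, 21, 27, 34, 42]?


Search for 4:
[0,14] mid=7 arr[7]=14
[0,6] mid=3 arr[3]=6
[0,2] mid=1 arr[1]=4
Total: 3 comparisons


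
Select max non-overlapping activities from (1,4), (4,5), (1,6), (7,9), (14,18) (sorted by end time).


Greedy: pick earliest-ending, then skip overlaps.
Selected (4 activities): [(1, 4), (4, 5), (7, 9), (14, 18)]


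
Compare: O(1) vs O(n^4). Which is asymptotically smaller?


constant grows slower than quartic
O(1) is asymptotically smaller; O(n^4) grows faster


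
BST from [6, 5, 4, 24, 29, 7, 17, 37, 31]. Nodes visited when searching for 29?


BST root = 6
Search for 29: compare at each node
Path: [6, 24, 29]


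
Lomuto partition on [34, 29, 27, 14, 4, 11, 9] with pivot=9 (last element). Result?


Elements <= 9 go left of pivot.
Result: [4, 9, 27, 14, 34, 11, 29], pivot at index 1


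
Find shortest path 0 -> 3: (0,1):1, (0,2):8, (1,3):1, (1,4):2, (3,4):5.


Dijkstra from 0:
Distances: {0: 0, 1: 1, 2: 8, 3: 2, 4: 3}
Shortest distance to 3 = 2, path = [0, 1, 3]


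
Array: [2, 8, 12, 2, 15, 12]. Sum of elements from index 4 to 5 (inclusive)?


Prefix sums: [0, 2, 10, 22, 24, 39, 51]
Sum[4..5] = prefix[6] - prefix[4] = 51 - 24 = 27


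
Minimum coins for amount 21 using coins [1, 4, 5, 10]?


dp[0]=0; dp[i]=1+min(dp[i-c] for c in coins)
...dp[16]=3, dp[17]=4, dp[18]=3, dp[19]=3, dp[20]=2, dp[21]=3
Minimum coins for 21 = 3


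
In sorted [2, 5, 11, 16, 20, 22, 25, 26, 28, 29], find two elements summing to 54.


Two pointers: lo=0, hi=9
Found pair: (25, 29) summing to 54


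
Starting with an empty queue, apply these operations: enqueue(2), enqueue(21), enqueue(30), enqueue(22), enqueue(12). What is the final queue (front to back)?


enqueue(2) -> [2]
enqueue(21) -> [2, 21]
enqueue(30) -> [2, 21, 30]
enqueue(22) -> [2, 21, 30, 22]
enqueue(12) -> [2, 21, 30, 22, 12]
Final queue (front to back): [2, 21, 30, 22, 12]


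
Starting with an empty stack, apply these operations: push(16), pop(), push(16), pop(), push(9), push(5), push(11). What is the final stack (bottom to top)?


push(16) -> [16]
pop() returns 16 -> []
push(16) -> [16]
pop() returns 16 -> []
push(9) -> [9]
push(5) -> [9, 5]
push(11) -> [9, 5, 11]
Final stack (bottom to top): [9, 5, 11]


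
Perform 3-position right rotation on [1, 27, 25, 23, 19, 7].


Right rotate by 3: [23, 19, 7, 1, 27, 25]


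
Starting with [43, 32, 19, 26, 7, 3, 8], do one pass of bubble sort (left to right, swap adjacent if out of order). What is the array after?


After one pass: [32, 19, 26, 7, 3, 8, 43]


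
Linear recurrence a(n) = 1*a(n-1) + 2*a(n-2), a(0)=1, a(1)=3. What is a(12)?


Build bottom-up:
...a(10)=1365, a(11)=2731, a(12)=1*2731+2*1365=5461


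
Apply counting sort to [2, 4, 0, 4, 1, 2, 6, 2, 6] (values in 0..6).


Count array: [1, 1, 3, 0, 2, 0, 2]
Reconstruct: [0, 1, 2, 2, 2, 4, 4, 6, 6]


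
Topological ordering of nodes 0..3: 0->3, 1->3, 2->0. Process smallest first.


Kahn's algorithm, process smallest node first
Order: [1, 2, 0, 3]


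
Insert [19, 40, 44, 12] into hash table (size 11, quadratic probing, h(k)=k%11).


Insertions: 19->slot 8; 40->slot 7; 44->slot 0; 12->slot 1
Table: [44, 12, None, None, None, None, None, 40, 19, None, None]


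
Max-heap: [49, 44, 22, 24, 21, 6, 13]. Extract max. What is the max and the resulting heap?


Max = 49
Replace root with last, heapify down
Resulting heap: [44, 24, 22, 13, 21, 6]


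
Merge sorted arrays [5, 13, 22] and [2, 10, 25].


Compare heads, take smaller each step.
Merged: [2, 5, 10, 13, 22, 25]


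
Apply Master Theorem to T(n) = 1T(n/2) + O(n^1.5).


a=1, b=2, c=1.5. log_2(1)=0 < c=1.5. Case 3: O(n^c) = O(n^1.500)
Complexity: O(n^1.500)


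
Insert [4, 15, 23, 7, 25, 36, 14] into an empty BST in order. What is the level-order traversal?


Root = 4; build tree by BST insertion.
Level-Order traversal: [4, 15, 7, 23, 14, 25, 36]


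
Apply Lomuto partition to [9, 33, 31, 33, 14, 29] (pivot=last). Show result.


Elements <= 29 go left of pivot.
Result: [9, 14, 29, 33, 33, 31], pivot at index 2


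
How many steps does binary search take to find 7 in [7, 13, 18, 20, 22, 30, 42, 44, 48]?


Search for 7:
[0,8] mid=4 arr[4]=22
[0,3] mid=1 arr[1]=13
[0,0] mid=0 arr[0]=7
Total: 3 comparisons


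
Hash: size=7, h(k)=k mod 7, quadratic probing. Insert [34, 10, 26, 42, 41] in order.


Insertions: 34->slot 6; 10->slot 3; 26->slot 5; 42->slot 0; 41->slot 1
Table: [42, 41, None, 10, None, 26, 34]


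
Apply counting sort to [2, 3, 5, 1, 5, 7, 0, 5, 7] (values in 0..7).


Count array: [1, 1, 1, 1, 0, 3, 0, 2]
Reconstruct: [0, 1, 2, 3, 5, 5, 5, 7, 7]


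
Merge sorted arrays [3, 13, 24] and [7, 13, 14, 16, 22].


Compare heads, take smaller each step.
Merged: [3, 7, 13, 13, 14, 16, 22, 24]


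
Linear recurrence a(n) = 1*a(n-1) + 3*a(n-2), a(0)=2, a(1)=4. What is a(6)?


Build bottom-up:
...a(4)=52, a(5)=118, a(6)=1*118+3*52=274


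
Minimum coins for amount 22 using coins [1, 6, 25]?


dp[0]=0; dp[i]=1+min(dp[i-c] for c in coins)
...dp[17]=7, dp[18]=3, dp[19]=4, dp[20]=5, dp[21]=6, dp[22]=7
Minimum coins for 22 = 7


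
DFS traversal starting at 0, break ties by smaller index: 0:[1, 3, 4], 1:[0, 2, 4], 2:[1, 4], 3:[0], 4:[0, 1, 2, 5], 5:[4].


DFS stack-based: start with [0]
Visit order: [0, 1, 2, 4, 5, 3]


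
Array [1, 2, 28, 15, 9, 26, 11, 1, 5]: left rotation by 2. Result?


Left rotate by 2: [28, 15, 9, 26, 11, 1, 5, 1, 2]


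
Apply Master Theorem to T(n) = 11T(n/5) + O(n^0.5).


a=11, b=5, c=0.5. log_5(11)=1.490 > c=0.5. Case 1: O(n^log_b(a)) = O(n^1.490)
Complexity: O(n^1.490)


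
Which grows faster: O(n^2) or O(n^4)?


quadratic grows slower than quartic
O(n^2) is asymptotically smaller; O(n^4) grows faster


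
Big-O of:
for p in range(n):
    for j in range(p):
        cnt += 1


Per nesting level: O(n) * O(n) [triangular over p] = O(n^2)
Complexity: O(n^2)


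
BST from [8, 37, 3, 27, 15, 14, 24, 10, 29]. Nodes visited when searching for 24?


BST root = 8
Search for 24: compare at each node
Path: [8, 37, 27, 15, 24]


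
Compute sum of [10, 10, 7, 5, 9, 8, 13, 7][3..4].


Prefix sums: [0, 10, 20, 27, 32, 41, 49, 62, 69]
Sum[3..4] = prefix[5] - prefix[3] = 41 - 27 = 14


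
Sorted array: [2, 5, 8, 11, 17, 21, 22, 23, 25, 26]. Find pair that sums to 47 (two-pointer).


Two pointers: lo=0, hi=9
Found pair: (21, 26) summing to 47


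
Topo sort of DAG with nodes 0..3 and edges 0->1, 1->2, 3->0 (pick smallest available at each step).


Kahn's algorithm, process smallest node first
Order: [3, 0, 1, 2]


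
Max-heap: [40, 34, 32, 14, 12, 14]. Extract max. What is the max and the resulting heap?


Max = 40
Replace root with last, heapify down
Resulting heap: [34, 14, 32, 14, 12]


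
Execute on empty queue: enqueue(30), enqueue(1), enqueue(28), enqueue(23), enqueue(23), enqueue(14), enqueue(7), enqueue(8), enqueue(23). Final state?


enqueue(30) -> [30]
enqueue(1) -> [30, 1]
enqueue(28) -> [30, 1, 28]
enqueue(23) -> [30, 1, 28, 23]
enqueue(23) -> [30, 1, 28, 23, 23]
enqueue(14) -> [30, 1, 28, 23, 23, 14]
enqueue(7) -> [30, 1, 28, 23, 23, 14, 7]
enqueue(8) -> [30, 1, 28, 23, 23, 14, 7, 8]
enqueue(23) -> [30, 1, 28, 23, 23, 14, 7, 8, 23]
Final queue (front to back): [30, 1, 28, 23, 23, 14, 7, 8, 23]


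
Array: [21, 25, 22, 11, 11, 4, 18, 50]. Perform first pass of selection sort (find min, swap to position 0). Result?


After one pass: [4, 25, 22, 11, 11, 21, 18, 50]


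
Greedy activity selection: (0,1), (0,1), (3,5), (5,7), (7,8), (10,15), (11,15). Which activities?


Greedy: pick earliest-ending, then skip overlaps.
Selected (5 activities): [(0, 1), (3, 5), (5, 7), (7, 8), (10, 15)]


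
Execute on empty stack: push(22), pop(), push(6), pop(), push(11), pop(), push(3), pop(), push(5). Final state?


push(22) -> [22]
pop() returns 22 -> []
push(6) -> [6]
pop() returns 6 -> []
push(11) -> [11]
pop() returns 11 -> []
push(3) -> [3]
pop() returns 3 -> []
push(5) -> [5]
Final stack (bottom to top): [5]


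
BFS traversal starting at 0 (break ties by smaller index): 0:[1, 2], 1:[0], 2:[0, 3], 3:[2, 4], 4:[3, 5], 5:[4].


BFS queue: start with [0]
Visit order: [0, 1, 2, 3, 4, 5]


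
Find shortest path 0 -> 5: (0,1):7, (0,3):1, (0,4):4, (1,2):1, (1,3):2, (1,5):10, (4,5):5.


Dijkstra from 0:
Distances: {0: 0, 1: 3, 2: 4, 3: 1, 4: 4, 5: 9}
Shortest distance to 5 = 9, path = [0, 4, 5]


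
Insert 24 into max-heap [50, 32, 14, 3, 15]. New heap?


Append 24: [50, 32, 14, 3, 15, 24]
Bubble up: swap idx 5(24) with idx 2(14)
Result: [50, 32, 24, 3, 15, 14]


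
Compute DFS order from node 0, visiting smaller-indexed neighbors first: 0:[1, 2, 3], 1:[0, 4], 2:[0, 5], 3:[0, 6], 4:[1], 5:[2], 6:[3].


DFS stack-based: start with [0]
Visit order: [0, 1, 4, 2, 5, 3, 6]


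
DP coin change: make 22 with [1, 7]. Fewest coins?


dp[0]=0; dp[i]=1+min(dp[i-c] for c in coins)
...dp[17]=5, dp[18]=6, dp[19]=7, dp[20]=8, dp[21]=3, dp[22]=4
Minimum coins for 22 = 4


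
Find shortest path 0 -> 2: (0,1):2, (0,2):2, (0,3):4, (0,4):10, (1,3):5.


Dijkstra from 0:
Distances: {0: 0, 1: 2, 2: 2, 3: 4, 4: 10}
Shortest distance to 2 = 2, path = [0, 2]


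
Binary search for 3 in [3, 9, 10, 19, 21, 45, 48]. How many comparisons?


Search for 3:
[0,6] mid=3 arr[3]=19
[0,2] mid=1 arr[1]=9
[0,0] mid=0 arr[0]=3
Total: 3 comparisons


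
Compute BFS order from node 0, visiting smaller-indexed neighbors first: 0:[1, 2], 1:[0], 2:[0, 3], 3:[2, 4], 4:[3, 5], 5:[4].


BFS queue: start with [0]
Visit order: [0, 1, 2, 3, 4, 5]


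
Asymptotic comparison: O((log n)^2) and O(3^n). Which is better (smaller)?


polylogarithmic grows slower than exponential (base 3)
O((log n)^2) is asymptotically smaller; O(3^n) grows faster


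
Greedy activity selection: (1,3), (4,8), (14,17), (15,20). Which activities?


Greedy: pick earliest-ending, then skip overlaps.
Selected (3 activities): [(1, 3), (4, 8), (14, 17)]


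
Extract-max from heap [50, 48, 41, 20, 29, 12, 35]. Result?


Max = 50
Replace root with last, heapify down
Resulting heap: [48, 35, 41, 20, 29, 12]


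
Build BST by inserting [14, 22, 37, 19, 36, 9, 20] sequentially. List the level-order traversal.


Root = 14; build tree by BST insertion.
Level-Order traversal: [14, 9, 22, 19, 37, 20, 36]


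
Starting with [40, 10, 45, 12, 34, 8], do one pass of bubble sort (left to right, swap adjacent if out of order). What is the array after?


After one pass: [10, 40, 12, 34, 8, 45]


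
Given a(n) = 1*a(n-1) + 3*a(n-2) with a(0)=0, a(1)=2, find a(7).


Build bottom-up:
...a(5)=38, a(6)=80, a(7)=1*80+3*38=194


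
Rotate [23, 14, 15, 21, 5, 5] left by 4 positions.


Left rotate by 4: [5, 5, 23, 14, 15, 21]


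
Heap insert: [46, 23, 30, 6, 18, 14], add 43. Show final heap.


Append 43: [46, 23, 30, 6, 18, 14, 43]
Bubble up: swap idx 6(43) with idx 2(30)
Result: [46, 23, 43, 6, 18, 14, 30]


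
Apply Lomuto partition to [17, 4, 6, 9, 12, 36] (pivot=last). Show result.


Elements <= 36 go left of pivot.
Result: [17, 4, 6, 9, 12, 36], pivot at index 5


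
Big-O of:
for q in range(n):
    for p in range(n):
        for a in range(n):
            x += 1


Per nesting level: O(n) * O(n) * O(n) = O(n^3)
Complexity: O(n^3)


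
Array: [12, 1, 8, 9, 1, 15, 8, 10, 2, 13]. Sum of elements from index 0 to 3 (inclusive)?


Prefix sums: [0, 12, 13, 21, 30, 31, 46, 54, 64, 66, 79]
Sum[0..3] = prefix[4] - prefix[0] = 30 - 0 = 30


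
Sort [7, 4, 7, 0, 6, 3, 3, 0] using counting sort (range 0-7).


Count array: [2, 0, 0, 2, 1, 0, 1, 2]
Reconstruct: [0, 0, 3, 3, 4, 6, 7, 7]


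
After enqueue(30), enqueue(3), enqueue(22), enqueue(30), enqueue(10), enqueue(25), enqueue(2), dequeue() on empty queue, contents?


enqueue(30) -> [30]
enqueue(3) -> [30, 3]
enqueue(22) -> [30, 3, 22]
enqueue(30) -> [30, 3, 22, 30]
enqueue(10) -> [30, 3, 22, 30, 10]
enqueue(25) -> [30, 3, 22, 30, 10, 25]
enqueue(2) -> [30, 3, 22, 30, 10, 25, 2]
dequeue() returns 30 -> [3, 22, 30, 10, 25, 2]
Final queue (front to back): [3, 22, 30, 10, 25, 2]


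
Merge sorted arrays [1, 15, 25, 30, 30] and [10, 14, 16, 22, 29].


Compare heads, take smaller each step.
Merged: [1, 10, 14, 15, 16, 22, 25, 29, 30, 30]


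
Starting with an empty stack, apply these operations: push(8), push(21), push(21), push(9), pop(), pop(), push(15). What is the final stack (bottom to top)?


push(8) -> [8]
push(21) -> [8, 21]
push(21) -> [8, 21, 21]
push(9) -> [8, 21, 21, 9]
pop() returns 9 -> [8, 21, 21]
pop() returns 21 -> [8, 21]
push(15) -> [8, 21, 15]
Final stack (bottom to top): [8, 21, 15]


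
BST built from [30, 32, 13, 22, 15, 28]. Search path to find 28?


BST root = 30
Search for 28: compare at each node
Path: [30, 13, 22, 28]


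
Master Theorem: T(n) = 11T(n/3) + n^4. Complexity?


a=11, b=3, c=4. log_3(11)=2.183 < c=4. Case 3: O(n^c) = O(n^4)
Complexity: O(n^4)


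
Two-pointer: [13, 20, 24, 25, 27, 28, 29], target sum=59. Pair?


Two pointers: lo=0, hi=6
No pair sums to 59


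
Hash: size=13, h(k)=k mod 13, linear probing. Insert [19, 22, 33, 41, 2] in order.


Insertions: 19->slot 6; 22->slot 9; 33->slot 7; 41->slot 2; 2->slot 3
Table: [None, None, 41, 2, None, None, 19, 33, None, 22, None, None, None]


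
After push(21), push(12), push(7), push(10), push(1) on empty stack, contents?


push(21) -> [21]
push(12) -> [21, 12]
push(7) -> [21, 12, 7]
push(10) -> [21, 12, 7, 10]
push(1) -> [21, 12, 7, 10, 1]
Final stack (bottom to top): [21, 12, 7, 10, 1]


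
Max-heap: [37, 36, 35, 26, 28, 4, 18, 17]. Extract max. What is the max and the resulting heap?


Max = 37
Replace root with last, heapify down
Resulting heap: [36, 28, 35, 26, 17, 4, 18]


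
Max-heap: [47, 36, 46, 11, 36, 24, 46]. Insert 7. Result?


Append 7: [47, 36, 46, 11, 36, 24, 46, 7]
Bubble up: no swaps needed
Result: [47, 36, 46, 11, 36, 24, 46, 7]


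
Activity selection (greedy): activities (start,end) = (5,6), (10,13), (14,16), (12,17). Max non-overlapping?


Greedy: pick earliest-ending, then skip overlaps.
Selected (3 activities): [(5, 6), (10, 13), (14, 16)]


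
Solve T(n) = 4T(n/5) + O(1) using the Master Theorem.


a=4, b=5, c=0. log_5(4)=0.861 > c=0. Case 1: O(n^log_b(a)) = O(n^0.861)
Complexity: O(n^0.861)


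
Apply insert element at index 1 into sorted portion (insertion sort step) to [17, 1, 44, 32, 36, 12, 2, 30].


After one pass: [1, 17, 44, 32, 36, 12, 2, 30]


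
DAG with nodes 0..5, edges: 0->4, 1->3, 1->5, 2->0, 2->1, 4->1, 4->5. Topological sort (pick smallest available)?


Kahn's algorithm, process smallest node first
Order: [2, 0, 4, 1, 3, 5]


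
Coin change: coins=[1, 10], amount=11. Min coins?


dp[0]=0; dp[i]=1+min(dp[i-c] for c in coins)
...dp[6]=6, dp[7]=7, dp[8]=8, dp[9]=9, dp[10]=1, dp[11]=2
Minimum coins for 11 = 2


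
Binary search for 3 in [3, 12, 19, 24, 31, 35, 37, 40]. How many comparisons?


Search for 3:
[0,7] mid=3 arr[3]=24
[0,2] mid=1 arr[1]=12
[0,0] mid=0 arr[0]=3
Total: 3 comparisons


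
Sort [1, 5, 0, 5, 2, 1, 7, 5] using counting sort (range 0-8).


Count array: [1, 2, 1, 0, 0, 3, 0, 1, 0]
Reconstruct: [0, 1, 1, 2, 5, 5, 5, 7]
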